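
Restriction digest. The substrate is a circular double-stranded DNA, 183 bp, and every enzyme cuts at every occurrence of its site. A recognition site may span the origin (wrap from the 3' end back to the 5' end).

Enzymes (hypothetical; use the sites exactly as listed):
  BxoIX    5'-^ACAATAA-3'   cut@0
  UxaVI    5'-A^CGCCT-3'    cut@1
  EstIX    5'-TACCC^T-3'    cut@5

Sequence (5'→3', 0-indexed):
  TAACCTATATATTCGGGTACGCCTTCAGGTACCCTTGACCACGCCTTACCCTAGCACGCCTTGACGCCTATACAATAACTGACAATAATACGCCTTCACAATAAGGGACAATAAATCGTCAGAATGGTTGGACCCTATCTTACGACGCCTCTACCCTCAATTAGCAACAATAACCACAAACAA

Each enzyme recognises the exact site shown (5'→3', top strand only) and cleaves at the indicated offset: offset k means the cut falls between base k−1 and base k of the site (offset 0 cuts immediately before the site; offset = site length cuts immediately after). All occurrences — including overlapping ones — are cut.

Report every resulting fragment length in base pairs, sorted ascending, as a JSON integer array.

Scan for sites:
  BxoIX ACAATAA/0: at [71, 81, 97, 107, 166, 179] ⇒ [71, 81, 97, 107, 166, 179]
  UxaVI ACGCCT/1: at [18, 40, 55, 63, 89, 144] ⇒ [19, 41, 56, 64, 90, 145]
  EstIX TACCCT/5: at [29, 46, 151] ⇒ [34, 51, 156]

Pooled cuts: [19, 34, 41, 51, 56, 64, 71, 81, 90, 97, 107, 145, 156, 166, 179]

Fragment lengths:
  19→34: 15 bp
  34→41: 7 bp
  41→51: 10 bp
  51→56: 5 bp
  56→64: 8 bp
  64→71: 7 bp
  71→81: 10 bp
  81→90: 9 bp
  90→97: 7 bp
  97→107: 10 bp
  107→145: 38 bp
  145→156: 11 bp
  156→166: 10 bp
  166→179: 13 bp
  179→19 (wrap): 183-179+19 = 23 bp

[5,7,7,7,8,9,10,10,10,10,11,13,15,23,38]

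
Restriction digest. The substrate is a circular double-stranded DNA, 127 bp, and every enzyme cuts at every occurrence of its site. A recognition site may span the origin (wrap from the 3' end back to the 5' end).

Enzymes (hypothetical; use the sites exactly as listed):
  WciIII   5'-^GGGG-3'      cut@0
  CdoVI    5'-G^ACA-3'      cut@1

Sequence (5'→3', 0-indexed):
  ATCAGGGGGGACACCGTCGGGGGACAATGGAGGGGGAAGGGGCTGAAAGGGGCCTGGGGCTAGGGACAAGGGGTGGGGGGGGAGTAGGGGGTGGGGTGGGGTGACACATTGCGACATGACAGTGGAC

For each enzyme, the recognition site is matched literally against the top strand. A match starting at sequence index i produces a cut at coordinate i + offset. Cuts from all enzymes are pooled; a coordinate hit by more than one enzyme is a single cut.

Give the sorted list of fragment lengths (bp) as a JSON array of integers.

[1,1,1,1,1,1,1,1,1,4,4,4,5,5,5,5,6,6,6,7,7,8,8,8,10,10,10]

Site scan:
  WciIII GGGG/0: at [4, 5, 6, 18, 19, 31, 32, 38, 48, 55, 69, 74, 75, 76, 77, 78, 86, 87, 92, 97] ⇒ [4, 5, 6, 18, 19, 31, 32, 38, 48, 55, 69, 74, 75, 76, 77, 78, 86, 87, 92, 97]
  CdoVI GACA/1: at [9, 22, 64, 102, 112, 117, 124] ⇒ [10, 23, 65, 103, 113, 118, 125]

Pooled cuts: [4, 5, 6, 10, 18, 19, 23, 31, 32, 38, 48, 55, 65, 69, 74, 75, 76, 77, 78, 86, 87, 92, 97, 103, 113, 118, 125]

Fragment lengths:
  4→5: 1 bp
  5→6: 1 bp
  6→10: 4 bp
  10→18: 8 bp
  18→19: 1 bp
  19→23: 4 bp
  23→31: 8 bp
  31→32: 1 bp
  32→38: 6 bp
  38→48: 10 bp
  48→55: 7 bp
  55→65: 10 bp
  65→69: 4 bp
  69→74: 5 bp
  74→75: 1 bp
  75→76: 1 bp
  76→77: 1 bp
  77→78: 1 bp
  78→86: 8 bp
  86→87: 1 bp
  87→92: 5 bp
  92→97: 5 bp
  97→103: 6 bp
  103→113: 10 bp
  113→118: 5 bp
  118→125: 7 bp
  125→4 (wrap): 127-125+4 = 6 bp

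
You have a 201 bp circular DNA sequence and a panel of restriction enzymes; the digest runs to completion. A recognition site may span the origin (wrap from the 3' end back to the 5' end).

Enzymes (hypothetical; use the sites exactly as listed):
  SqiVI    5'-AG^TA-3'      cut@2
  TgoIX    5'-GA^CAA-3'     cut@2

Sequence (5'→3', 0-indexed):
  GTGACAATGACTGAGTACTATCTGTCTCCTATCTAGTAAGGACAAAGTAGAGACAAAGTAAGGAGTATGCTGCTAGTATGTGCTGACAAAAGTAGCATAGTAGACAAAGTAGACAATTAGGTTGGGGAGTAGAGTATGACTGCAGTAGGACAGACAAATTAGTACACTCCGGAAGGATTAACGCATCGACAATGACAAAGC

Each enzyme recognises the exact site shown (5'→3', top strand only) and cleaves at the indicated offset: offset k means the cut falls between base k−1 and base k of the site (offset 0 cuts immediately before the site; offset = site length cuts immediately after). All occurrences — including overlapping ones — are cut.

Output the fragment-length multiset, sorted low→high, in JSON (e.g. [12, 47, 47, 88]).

[4,4,5,5,5,5,6,6,6,6,7,8,8,9,10,10,11,11,11,16,21,27]

Site scan:
  SqiVI AGTA/2: at [13, 34, 45, 56, 63, 74, 90, 98, 107, 127, 132, 143, 160] ⇒ [15, 36, 47, 58, 65, 76, 92, 100, 109, 129, 134, 145, 162]
  TgoIX GACAA/2: at [2, 40, 51, 84, 102, 111, 152, 187, 193] ⇒ [4, 42, 53, 86, 104, 113, 154, 189, 195]

All cut coordinates (distinct, sorted): [4, 15, 36, 42, 47, 53, 58, 65, 76, 86, 92, 100, 104, 109, 113, 129, 134, 145, 154, 162, 189, 195]

Fragments:
  4→15: 11 bp
  15→36: 21 bp
  36→42: 6 bp
  42→47: 5 bp
  47→53: 6 bp
  53→58: 5 bp
  58→65: 7 bp
  65→76: 11 bp
  76→86: 10 bp
  86→92: 6 bp
  92→100: 8 bp
  100→104: 4 bp
  104→109: 5 bp
  109→113: 4 bp
  113→129: 16 bp
  129→134: 5 bp
  134→145: 11 bp
  145→154: 9 bp
  154→162: 8 bp
  162→189: 27 bp
  189→195: 6 bp
  195→4 (wrap): 201-195+4 = 10 bp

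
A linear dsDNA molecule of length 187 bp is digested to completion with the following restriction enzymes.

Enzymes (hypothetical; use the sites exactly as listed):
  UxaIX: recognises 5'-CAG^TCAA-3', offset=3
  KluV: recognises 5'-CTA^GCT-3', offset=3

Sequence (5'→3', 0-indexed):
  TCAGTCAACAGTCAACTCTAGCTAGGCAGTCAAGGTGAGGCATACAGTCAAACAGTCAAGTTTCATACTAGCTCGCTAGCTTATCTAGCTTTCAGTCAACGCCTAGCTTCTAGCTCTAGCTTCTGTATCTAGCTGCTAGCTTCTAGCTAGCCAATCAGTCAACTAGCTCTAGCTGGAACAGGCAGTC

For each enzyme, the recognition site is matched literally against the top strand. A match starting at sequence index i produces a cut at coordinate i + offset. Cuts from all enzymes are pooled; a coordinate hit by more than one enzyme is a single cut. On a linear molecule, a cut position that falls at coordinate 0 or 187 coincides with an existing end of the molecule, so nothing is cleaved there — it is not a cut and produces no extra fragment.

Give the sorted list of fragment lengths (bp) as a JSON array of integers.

Scan for sites:
  UxaIX CAGTCAA/3: at [1, 8, 26, 44, 52, 92, 155] ⇒ [4, 11, 29, 47, 55, 95, 158]
  KluV CTAGCT/3: at [17, 67, 75, 84, 102, 109, 115, 128, 135, 142, 162, 168] ⇒ [20, 70, 78, 87, 105, 112, 118, 131, 138, 145, 165, 171]

All cut coordinates (distinct, sorted): [4, 11, 20, 29, 47, 55, 70, 78, 87, 95, 105, 112, 118, 131, 138, 145, 158, 165, 171]

Fragment lengths:
  [0,4): 4 bp
  [4,11): 7 bp
  [11,20): 9 bp
  [20,29): 9 bp
  [29,47): 18 bp
  [47,55): 8 bp
  [55,70): 15 bp
  [70,78): 8 bp
  [78,87): 9 bp
  [87,95): 8 bp
  [95,105): 10 bp
  [105,112): 7 bp
  [112,118): 6 bp
  [118,131): 13 bp
  [131,138): 7 bp
  [138,145): 7 bp
  [145,158): 13 bp
  [158,165): 7 bp
  [165,171): 6 bp
  [171,187): 16 bp

[4,6,6,7,7,7,7,7,8,8,8,9,9,9,10,13,13,15,16,18]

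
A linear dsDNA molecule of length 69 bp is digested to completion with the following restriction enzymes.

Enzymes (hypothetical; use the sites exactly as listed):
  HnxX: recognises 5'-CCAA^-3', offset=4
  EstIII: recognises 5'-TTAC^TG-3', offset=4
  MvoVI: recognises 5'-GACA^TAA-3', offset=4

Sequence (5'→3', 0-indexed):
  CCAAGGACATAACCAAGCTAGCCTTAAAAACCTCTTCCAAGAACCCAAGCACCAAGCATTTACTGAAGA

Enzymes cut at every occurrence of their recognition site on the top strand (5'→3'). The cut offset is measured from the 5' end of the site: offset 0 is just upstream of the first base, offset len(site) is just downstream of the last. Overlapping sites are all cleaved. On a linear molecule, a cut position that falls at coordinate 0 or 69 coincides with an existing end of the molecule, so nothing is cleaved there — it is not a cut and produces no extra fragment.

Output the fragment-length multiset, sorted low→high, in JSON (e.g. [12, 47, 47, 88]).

Scan for sites:
  HnxX (CCAA, off=4): starts [0, 12, 36, 44, 51] → cuts [4, 16, 40, 48, 55]
  EstIII (TTACTG, off=4): starts [59] → cuts [63]
  MvoVI (GACATAA, off=4): starts [5] → cuts [9]

All cut coordinates (distinct, sorted): [4, 9, 16, 40, 48, 55, 63]

Fragments:
  [0,4): 4 bp
  [4,9): 5 bp
  [9,16): 7 bp
  [16,40): 24 bp
  [40,48): 8 bp
  [48,55): 7 bp
  [55,63): 8 bp
  [63,69): 6 bp

[4,5,6,7,7,8,8,24]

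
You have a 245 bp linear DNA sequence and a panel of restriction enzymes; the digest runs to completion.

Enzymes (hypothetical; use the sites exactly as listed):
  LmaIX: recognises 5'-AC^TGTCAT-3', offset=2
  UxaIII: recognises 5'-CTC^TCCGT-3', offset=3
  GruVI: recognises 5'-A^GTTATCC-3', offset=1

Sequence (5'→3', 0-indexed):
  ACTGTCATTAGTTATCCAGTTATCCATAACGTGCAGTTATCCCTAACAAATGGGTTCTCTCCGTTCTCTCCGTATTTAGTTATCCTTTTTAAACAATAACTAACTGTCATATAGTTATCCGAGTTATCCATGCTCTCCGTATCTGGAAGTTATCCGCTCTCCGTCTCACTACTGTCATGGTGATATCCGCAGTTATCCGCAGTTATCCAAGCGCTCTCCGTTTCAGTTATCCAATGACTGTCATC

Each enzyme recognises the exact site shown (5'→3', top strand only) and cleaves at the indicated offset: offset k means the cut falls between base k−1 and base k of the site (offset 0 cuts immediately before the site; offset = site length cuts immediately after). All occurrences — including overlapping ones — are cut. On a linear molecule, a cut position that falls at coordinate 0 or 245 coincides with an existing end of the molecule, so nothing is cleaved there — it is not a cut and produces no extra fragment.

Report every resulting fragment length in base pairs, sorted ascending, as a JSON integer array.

Per-enzyme occurrences:
  LmaIX (ACTGTCAT, off=2): starts [0, 102, 170, 236] → cuts [2, 104, 172, 238]
  UxaIII (CTCTCCGT, off=3): starts [56, 65, 132, 156, 213] → cuts [59, 68, 135, 159, 216]
  GruVI (AGTTATCC, off=1): starts [9, 17, 34, 77, 112, 121, 147, 190, 200, 224] → cuts [10, 18, 35, 78, 113, 122, 148, 191, 201, 225]

Pooled cuts: [2, 10, 18, 35, 59, 68, 78, 104, 113, 122, 135, 148, 159, 172, 191, 201, 216, 225, 238]

Fragments:
  [0,2): 2 bp
  [2,10): 8 bp
  [10,18): 8 bp
  [18,35): 17 bp
  [35,59): 24 bp
  [59,68): 9 bp
  [68,78): 10 bp
  [78,104): 26 bp
  [104,113): 9 bp
  [113,122): 9 bp
  [122,135): 13 bp
  [135,148): 13 bp
  [148,159): 11 bp
  [159,172): 13 bp
  [172,191): 19 bp
  [191,201): 10 bp
  [201,216): 15 bp
  [216,225): 9 bp
  [225,238): 13 bp
  [238,245): 7 bp

[2,7,8,8,9,9,9,9,10,10,11,13,13,13,13,15,17,19,24,26]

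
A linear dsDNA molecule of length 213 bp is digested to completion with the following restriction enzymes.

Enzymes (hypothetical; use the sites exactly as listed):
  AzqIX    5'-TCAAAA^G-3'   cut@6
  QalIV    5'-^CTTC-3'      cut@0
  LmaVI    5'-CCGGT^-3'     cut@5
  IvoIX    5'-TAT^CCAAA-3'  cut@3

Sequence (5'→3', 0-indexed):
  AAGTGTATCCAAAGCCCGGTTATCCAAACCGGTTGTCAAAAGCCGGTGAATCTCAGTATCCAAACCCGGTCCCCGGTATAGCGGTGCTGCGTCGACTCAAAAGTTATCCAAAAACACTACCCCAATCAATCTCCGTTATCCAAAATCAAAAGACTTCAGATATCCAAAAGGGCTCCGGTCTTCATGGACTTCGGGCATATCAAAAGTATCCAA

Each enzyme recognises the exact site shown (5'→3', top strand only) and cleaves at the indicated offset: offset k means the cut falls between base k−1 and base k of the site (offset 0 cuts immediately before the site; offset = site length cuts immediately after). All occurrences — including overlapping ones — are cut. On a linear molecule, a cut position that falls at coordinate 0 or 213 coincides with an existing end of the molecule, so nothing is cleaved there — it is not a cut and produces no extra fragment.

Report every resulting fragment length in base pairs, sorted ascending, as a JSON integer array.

Per-enzyme occurrences:
  AzqIX (TCAAAAG, off=6): starts [35, 96, 145, 199] → cuts [41, 102, 151, 205]
  QalIV (CTTC, off=0): starts [153, 179, 188] → cuts [153, 179, 188]
  LmaVI (CCGGT, off=5): starts [15, 28, 42, 65, 72, 174] → cuts [20, 33, 47, 70, 77, 179]
  IvoIX (TATCCAAA, off=3): starts [5, 20, 56, 104, 136, 160] → cuts [8, 23, 59, 107, 139, 163]

Pooled cuts: [8, 20, 23, 33, 41, 47, 59, 70, 77, 102, 107, 139, 151, 153, 163, 179, 188, 205]

Fragment lengths:
  [0,8): 8 bp
  [8,20): 12 bp
  [20,23): 3 bp
  [23,33): 10 bp
  [33,41): 8 bp
  [41,47): 6 bp
  [47,59): 12 bp
  [59,70): 11 bp
  [70,77): 7 bp
  [77,102): 25 bp
  [102,107): 5 bp
  [107,139): 32 bp
  [139,151): 12 bp
  [151,153): 2 bp
  [153,163): 10 bp
  [163,179): 16 bp
  [179,188): 9 bp
  [188,205): 17 bp
  [205,213): 8 bp

[2,3,5,6,7,8,8,8,9,10,10,11,12,12,12,16,17,25,32]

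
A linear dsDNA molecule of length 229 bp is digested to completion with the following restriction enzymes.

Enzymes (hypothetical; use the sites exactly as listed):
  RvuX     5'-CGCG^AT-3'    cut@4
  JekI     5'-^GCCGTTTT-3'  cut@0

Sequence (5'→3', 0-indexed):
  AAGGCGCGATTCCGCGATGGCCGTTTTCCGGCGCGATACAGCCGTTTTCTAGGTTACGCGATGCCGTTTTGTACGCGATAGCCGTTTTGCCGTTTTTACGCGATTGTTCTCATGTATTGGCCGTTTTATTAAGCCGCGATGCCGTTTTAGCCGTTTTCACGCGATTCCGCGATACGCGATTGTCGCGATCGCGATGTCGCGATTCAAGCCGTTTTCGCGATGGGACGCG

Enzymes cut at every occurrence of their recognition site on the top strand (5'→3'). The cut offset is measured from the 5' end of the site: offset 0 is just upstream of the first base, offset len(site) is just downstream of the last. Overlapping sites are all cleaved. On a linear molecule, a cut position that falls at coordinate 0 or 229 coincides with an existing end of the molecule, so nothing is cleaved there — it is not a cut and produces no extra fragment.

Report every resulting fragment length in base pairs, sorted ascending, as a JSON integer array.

[2,2,3,3,5,6,6,7,8,8,8,8,8,9,9,10,12,14,14,15,16,17,19,20]

Site scan:
  RvuX (CGCGAT, off=4): starts [4, 12, 31, 56, 73, 98, 134, 159, 167, 174, 183, 189, 197, 215] → cuts [8, 16, 35, 60, 77, 102, 138, 163, 171, 178, 187, 193, 201, 219]
  JekI (GCCGTTTT, off=0): starts [19, 40, 62, 80, 88, 119, 140, 149, 207] → cuts [19, 40, 62, 80, 88, 119, 140, 149, 207]

All cut coordinates (distinct, sorted): [8, 16, 19, 35, 40, 60, 62, 77, 80, 88, 102, 119, 138, 140, 149, 163, 171, 178, 187, 193, 201, 207, 219]

Fragment lengths:
  [0,8): 8 bp
  [8,16): 8 bp
  [16,19): 3 bp
  [19,35): 16 bp
  [35,40): 5 bp
  [40,60): 20 bp
  [60,62): 2 bp
  [62,77): 15 bp
  [77,80): 3 bp
  [80,88): 8 bp
  [88,102): 14 bp
  [102,119): 17 bp
  [119,138): 19 bp
  [138,140): 2 bp
  [140,149): 9 bp
  [149,163): 14 bp
  [163,171): 8 bp
  [171,178): 7 bp
  [178,187): 9 bp
  [187,193): 6 bp
  [193,201): 8 bp
  [201,207): 6 bp
  [207,219): 12 bp
  [219,229): 10 bp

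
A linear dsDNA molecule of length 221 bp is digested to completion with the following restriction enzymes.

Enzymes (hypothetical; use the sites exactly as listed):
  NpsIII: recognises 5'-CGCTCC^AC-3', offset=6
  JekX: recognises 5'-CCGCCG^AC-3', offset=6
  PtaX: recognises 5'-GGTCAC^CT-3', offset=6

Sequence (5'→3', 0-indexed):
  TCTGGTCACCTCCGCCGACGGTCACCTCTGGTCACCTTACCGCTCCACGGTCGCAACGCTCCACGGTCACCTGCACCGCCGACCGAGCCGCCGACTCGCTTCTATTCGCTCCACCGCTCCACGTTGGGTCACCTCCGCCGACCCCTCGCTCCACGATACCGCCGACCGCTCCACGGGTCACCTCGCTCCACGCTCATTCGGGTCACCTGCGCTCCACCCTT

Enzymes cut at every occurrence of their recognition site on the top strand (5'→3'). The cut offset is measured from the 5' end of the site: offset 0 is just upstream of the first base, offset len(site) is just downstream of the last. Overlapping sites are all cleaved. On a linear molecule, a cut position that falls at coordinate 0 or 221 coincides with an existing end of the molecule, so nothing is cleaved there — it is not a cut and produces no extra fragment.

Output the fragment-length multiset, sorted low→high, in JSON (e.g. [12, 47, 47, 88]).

[6,8,8,8,8,8,8,8,9,9,9,10,11,11,12,12,12,12,16,17,19]

Per-enzyme occurrences:
  NpsIII (CGCTCCAC, off=6): starts [40, 56, 106, 114, 146, 166, 183, 209] → cuts [46, 62, 112, 120, 152, 172, 189, 215]
  JekX (CCGCCGAC, off=6): starts [11, 75, 87, 134, 158] → cuts [17, 81, 93, 140, 164]
  PtaX (GGTCACCT, off=6): starts [3, 19, 29, 64, 126, 175, 200] → cuts [9, 25, 35, 70, 132, 181, 206]

Pooled cuts: [9, 17, 25, 35, 46, 62, 70, 81, 93, 112, 120, 132, 140, 152, 164, 172, 181, 189, 206, 215]

Fragments:
  [0,9): 9 bp
  [9,17): 8 bp
  [17,25): 8 bp
  [25,35): 10 bp
  [35,46): 11 bp
  [46,62): 16 bp
  [62,70): 8 bp
  [70,81): 11 bp
  [81,93): 12 bp
  [93,112): 19 bp
  [112,120): 8 bp
  [120,132): 12 bp
  [132,140): 8 bp
  [140,152): 12 bp
  [152,164): 12 bp
  [164,172): 8 bp
  [172,181): 9 bp
  [181,189): 8 bp
  [189,206): 17 bp
  [206,215): 9 bp
  [215,221): 6 bp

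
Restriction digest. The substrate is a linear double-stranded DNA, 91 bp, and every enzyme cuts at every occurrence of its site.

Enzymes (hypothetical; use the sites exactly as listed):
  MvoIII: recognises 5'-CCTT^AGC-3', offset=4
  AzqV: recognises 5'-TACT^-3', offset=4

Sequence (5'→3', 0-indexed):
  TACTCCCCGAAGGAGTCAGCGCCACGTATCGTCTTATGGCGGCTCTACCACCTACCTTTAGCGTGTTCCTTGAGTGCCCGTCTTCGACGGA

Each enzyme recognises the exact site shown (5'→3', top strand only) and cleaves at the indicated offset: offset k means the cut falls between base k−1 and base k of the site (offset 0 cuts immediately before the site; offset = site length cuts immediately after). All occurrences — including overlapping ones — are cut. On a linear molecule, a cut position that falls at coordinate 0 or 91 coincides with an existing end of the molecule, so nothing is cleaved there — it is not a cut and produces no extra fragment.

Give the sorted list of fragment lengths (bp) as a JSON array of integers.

[4,87]

Per-enzyme occurrences:
  MvoIII (CCTTAGC, off=4): no sites
  AzqV (TACT, off=4): starts [0] → cuts [4]

All cut coordinates (distinct, sorted): [4]

Fragments:
  [0,4): 4 bp
  [4,91): 87 bp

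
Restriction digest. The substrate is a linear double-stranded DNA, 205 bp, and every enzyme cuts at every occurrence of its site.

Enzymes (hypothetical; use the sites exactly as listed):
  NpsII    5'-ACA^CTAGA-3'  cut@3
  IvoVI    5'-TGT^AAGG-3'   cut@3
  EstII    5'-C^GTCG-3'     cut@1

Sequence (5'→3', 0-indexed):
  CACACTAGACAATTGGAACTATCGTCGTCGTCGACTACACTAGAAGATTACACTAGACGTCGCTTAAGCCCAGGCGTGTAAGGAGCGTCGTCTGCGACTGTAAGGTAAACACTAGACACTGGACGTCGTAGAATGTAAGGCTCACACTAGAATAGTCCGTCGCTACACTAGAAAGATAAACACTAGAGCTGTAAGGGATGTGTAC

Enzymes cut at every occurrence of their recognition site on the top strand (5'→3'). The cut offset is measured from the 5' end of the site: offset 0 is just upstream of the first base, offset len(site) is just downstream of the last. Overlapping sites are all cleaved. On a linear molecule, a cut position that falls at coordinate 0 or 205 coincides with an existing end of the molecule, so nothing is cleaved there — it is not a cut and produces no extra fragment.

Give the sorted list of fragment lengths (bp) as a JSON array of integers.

[3,3,4,6,7,9,10,10,10,10,12,12,13,13,13,15,15,19,21]

Scan for sites:
  NpsII ACACTAGA/3: at [1, 36, 49, 108, 143, 164, 179] ⇒ [4, 39, 52, 111, 146, 167, 182]
  IvoVI TGTAAGG/3: at [76, 98, 133, 189] ⇒ [79, 101, 136, 192]
  EstII CGTCG/1: at [22, 25, 28, 57, 85, 123, 157] ⇒ [23, 26, 29, 58, 86, 124, 158]

Pooled cuts: [4, 23, 26, 29, 39, 52, 58, 79, 86, 101, 111, 124, 136, 146, 158, 167, 182, 192]

Fragments:
  [0,4): 4 bp
  [4,23): 19 bp
  [23,26): 3 bp
  [26,29): 3 bp
  [29,39): 10 bp
  [39,52): 13 bp
  [52,58): 6 bp
  [58,79): 21 bp
  [79,86): 7 bp
  [86,101): 15 bp
  [101,111): 10 bp
  [111,124): 13 bp
  [124,136): 12 bp
  [136,146): 10 bp
  [146,158): 12 bp
  [158,167): 9 bp
  [167,182): 15 bp
  [182,192): 10 bp
  [192,205): 13 bp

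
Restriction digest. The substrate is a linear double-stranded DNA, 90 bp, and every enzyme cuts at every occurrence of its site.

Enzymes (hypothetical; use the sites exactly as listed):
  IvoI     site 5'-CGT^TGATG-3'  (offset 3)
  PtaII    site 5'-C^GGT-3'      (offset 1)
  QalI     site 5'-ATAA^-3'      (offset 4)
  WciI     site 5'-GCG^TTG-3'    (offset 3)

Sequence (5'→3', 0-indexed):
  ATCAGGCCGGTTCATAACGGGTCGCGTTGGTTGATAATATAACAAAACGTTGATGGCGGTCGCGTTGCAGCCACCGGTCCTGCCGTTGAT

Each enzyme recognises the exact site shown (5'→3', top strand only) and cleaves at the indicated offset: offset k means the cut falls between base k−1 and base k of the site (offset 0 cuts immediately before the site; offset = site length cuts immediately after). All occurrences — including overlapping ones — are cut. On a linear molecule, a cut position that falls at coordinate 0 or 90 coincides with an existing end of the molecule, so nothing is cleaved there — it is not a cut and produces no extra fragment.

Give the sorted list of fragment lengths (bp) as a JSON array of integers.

Scan for sites:
  IvoI (CGTTGATG, off=3): starts [47] → cuts [50]
  PtaII (CGGT, off=1): starts [7, 56, 74] → cuts [8, 57, 75]
  QalI (ATAA, off=4): starts [13, 33, 38] → cuts [17, 37, 42]
  WciI (GCGTTG, off=3): starts [23, 61] → cuts [26, 64]

All cut coordinates (distinct, sorted): [8, 17, 26, 37, 42, 50, 57, 64, 75]

Fragment lengths:
  [0,8): 8 bp
  [8,17): 9 bp
  [17,26): 9 bp
  [26,37): 11 bp
  [37,42): 5 bp
  [42,50): 8 bp
  [50,57): 7 bp
  [57,64): 7 bp
  [64,75): 11 bp
  [75,90): 15 bp

[5,7,7,8,8,9,9,11,11,15]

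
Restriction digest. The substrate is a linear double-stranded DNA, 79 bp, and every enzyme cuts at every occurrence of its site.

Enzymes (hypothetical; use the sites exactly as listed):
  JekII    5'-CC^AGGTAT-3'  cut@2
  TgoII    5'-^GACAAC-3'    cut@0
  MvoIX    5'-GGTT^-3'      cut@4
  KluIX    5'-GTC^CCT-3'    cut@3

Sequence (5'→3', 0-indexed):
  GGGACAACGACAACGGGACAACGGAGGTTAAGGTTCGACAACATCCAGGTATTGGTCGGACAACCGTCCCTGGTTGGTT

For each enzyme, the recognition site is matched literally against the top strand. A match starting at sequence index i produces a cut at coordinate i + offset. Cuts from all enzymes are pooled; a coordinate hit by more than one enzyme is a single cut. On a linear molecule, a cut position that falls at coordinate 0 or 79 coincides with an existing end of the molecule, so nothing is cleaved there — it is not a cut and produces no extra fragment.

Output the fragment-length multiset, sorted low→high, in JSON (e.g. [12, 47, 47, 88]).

[1,2,4,6,6,7,8,10,10,12,13]

Scan for sites:
  JekII CCAGGTAT/2: at [44] ⇒ [46]
  TgoII GACAAC/0: at [2, 8, 16, 36, 58] ⇒ [2, 8, 16, 36, 58]
  MvoIX GGTT/4: at [25, 31, 71, 75] ⇒ [29, 35, 75] (position 79 is a terminus of the linear molecule — no cut)
  KluIX GTCCCT/3: at [65] ⇒ [68]

Pooled cuts: [2, 8, 16, 29, 35, 36, 46, 58, 68, 75]

Fragment lengths:
  [0,2): 2 bp
  [2,8): 6 bp
  [8,16): 8 bp
  [16,29): 13 bp
  [29,35): 6 bp
  [35,36): 1 bp
  [36,46): 10 bp
  [46,58): 12 bp
  [58,68): 10 bp
  [68,75): 7 bp
  [75,79): 4 bp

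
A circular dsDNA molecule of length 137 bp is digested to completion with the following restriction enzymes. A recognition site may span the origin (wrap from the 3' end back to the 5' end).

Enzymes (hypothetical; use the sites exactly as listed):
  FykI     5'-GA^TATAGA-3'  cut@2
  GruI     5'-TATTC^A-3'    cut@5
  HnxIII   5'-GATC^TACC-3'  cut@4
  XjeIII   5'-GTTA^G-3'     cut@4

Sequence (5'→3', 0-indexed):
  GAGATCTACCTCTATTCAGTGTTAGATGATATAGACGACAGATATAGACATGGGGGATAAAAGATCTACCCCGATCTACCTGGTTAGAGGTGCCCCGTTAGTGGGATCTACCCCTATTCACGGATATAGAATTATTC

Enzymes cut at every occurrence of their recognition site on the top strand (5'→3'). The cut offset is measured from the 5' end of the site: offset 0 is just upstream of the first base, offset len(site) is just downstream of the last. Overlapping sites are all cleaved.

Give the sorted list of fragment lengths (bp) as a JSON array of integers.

[5,5,7,8,10,10,11,11,13,14,19,24]

Scan for sites:
  FykI GATATAGA/2: at [27, 40, 122] ⇒ [29, 42, 124]
  GruI TATTCA/5: at [12, 114] ⇒ [17, 119]
  HnxIII GATCTACC/4: at [2, 62, 72, 104] ⇒ [6, 66, 76, 108]
  XjeIII GTTAG/4: at [20, 82, 96] ⇒ [24, 86, 100]

All cut coordinates (distinct, sorted): [6, 17, 24, 29, 42, 66, 76, 86, 100, 108, 119, 124]

Fragment lengths:
  6→17: 11 bp
  17→24: 7 bp
  24→29: 5 bp
  29→42: 13 bp
  42→66: 24 bp
  66→76: 10 bp
  76→86: 10 bp
  86→100: 14 bp
  100→108: 8 bp
  108→119: 11 bp
  119→124: 5 bp
  124→6 (wrap): 137-124+6 = 19 bp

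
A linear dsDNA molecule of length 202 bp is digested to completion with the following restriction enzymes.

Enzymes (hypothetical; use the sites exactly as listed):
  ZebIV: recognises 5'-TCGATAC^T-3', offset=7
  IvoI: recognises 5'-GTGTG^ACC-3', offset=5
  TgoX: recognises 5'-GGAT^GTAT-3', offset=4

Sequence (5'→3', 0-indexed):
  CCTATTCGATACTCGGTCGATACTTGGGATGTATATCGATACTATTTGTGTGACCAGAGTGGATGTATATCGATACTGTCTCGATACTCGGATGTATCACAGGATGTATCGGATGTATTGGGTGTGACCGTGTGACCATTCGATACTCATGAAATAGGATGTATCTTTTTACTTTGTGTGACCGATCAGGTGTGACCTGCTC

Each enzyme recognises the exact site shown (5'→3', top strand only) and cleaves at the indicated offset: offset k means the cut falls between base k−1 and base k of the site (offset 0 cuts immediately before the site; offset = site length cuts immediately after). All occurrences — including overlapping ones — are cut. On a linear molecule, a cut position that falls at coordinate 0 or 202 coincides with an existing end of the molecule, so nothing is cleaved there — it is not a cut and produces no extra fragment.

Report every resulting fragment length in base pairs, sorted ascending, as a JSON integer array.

[6,7,8,8,9,10,11,11,12,12,12,12,12,12,12,14,14,20]

Scan for sites:
  ZebIV (TCGATACT, off=7): starts [5, 16, 35, 69, 80, 139] → cuts [12, 23, 42, 76, 87, 146]
  IvoI (GTGTGACC, off=5): starts [47, 121, 129, 175, 189] → cuts [52, 126, 134, 180, 194]
  TgoX (GGATGTAT, off=4): starts [26, 60, 89, 101, 110, 156] → cuts [30, 64, 93, 105, 114, 160]

Pooled cuts: [12, 23, 30, 42, 52, 64, 76, 87, 93, 105, 114, 126, 134, 146, 160, 180, 194]

Fragment lengths:
  [0,12): 12 bp
  [12,23): 11 bp
  [23,30): 7 bp
  [30,42): 12 bp
  [42,52): 10 bp
  [52,64): 12 bp
  [64,76): 12 bp
  [76,87): 11 bp
  [87,93): 6 bp
  [93,105): 12 bp
  [105,114): 9 bp
  [114,126): 12 bp
  [126,134): 8 bp
  [134,146): 12 bp
  [146,160): 14 bp
  [160,180): 20 bp
  [180,194): 14 bp
  [194,202): 8 bp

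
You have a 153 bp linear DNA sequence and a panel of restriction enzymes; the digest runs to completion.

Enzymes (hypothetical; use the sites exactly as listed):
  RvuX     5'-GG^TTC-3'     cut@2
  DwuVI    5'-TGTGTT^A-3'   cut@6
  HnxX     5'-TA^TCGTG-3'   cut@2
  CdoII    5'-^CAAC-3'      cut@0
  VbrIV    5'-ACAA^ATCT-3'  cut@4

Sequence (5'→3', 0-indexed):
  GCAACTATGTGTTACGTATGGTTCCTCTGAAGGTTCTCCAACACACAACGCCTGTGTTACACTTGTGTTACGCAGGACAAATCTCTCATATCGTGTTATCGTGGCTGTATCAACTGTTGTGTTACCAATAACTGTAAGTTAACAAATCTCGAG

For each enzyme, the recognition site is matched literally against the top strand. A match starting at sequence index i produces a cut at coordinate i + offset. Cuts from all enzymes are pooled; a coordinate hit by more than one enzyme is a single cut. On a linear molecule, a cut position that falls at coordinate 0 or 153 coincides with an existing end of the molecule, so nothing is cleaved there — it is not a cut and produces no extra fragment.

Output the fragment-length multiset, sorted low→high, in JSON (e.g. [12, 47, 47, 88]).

Site scan:
  RvuX GGTTC/2: at [19, 31] ⇒ [21, 33]
  DwuVI TGTGTTA/6: at [7, 52, 63, 117] ⇒ [13, 58, 69, 123]
  HnxX TATCGTG/2: at [88, 96] ⇒ [90, 98]
  CdoII CAAC/0: at [1, 38, 45, 110] ⇒ [1, 38, 45, 110]
  VbrIV ACAAATCT/4: at [76, 141] ⇒ [80, 145]

All cut coordinates (distinct, sorted): [1, 13, 21, 33, 38, 45, 58, 69, 80, 90, 98, 110, 123, 145]

Fragment lengths:
  [0,1): 1 bp
  [1,13): 12 bp
  [13,21): 8 bp
  [21,33): 12 bp
  [33,38): 5 bp
  [38,45): 7 bp
  [45,58): 13 bp
  [58,69): 11 bp
  [69,80): 11 bp
  [80,90): 10 bp
  [90,98): 8 bp
  [98,110): 12 bp
  [110,123): 13 bp
  [123,145): 22 bp
  [145,153): 8 bp

[1,5,7,8,8,8,10,11,11,12,12,12,13,13,22]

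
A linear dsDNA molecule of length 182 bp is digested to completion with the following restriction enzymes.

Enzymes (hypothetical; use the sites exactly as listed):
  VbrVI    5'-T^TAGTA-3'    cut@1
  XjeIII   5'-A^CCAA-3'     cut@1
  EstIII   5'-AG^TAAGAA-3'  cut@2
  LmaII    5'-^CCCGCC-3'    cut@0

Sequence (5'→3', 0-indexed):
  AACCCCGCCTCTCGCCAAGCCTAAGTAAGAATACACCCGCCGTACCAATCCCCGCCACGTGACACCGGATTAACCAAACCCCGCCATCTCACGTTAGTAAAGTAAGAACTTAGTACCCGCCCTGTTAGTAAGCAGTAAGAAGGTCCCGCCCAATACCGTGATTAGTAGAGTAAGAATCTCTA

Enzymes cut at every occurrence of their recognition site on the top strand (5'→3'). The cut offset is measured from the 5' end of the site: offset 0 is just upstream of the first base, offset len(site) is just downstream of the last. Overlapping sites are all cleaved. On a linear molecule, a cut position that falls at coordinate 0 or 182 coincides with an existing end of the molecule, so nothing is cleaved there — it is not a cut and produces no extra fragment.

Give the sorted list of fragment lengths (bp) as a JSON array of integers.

Scan for sites:
  VbrVI TTAGTA/1: at [93, 109, 124, 161] ⇒ [94, 110, 125, 162]
  XjeIII ACCAA/1: at [43, 72] ⇒ [44, 73]
  EstIII AGTAAGAA/2: at [23, 100, 133, 168] ⇒ [25, 102, 135, 170]
  LmaII CCCGCC/0: at [3, 35, 50, 79, 115, 144] ⇒ [3, 35, 50, 79, 115, 144]

Pooled cuts: [3, 25, 35, 44, 50, 73, 79, 94, 102, 110, 115, 125, 135, 144, 162, 170]

Fragment lengths:
  [0,3): 3 bp
  [3,25): 22 bp
  [25,35): 10 bp
  [35,44): 9 bp
  [44,50): 6 bp
  [50,73): 23 bp
  [73,79): 6 bp
  [79,94): 15 bp
  [94,102): 8 bp
  [102,110): 8 bp
  [110,115): 5 bp
  [115,125): 10 bp
  [125,135): 10 bp
  [135,144): 9 bp
  [144,162): 18 bp
  [162,170): 8 bp
  [170,182): 12 bp

[3,5,6,6,8,8,8,9,9,10,10,10,12,15,18,22,23]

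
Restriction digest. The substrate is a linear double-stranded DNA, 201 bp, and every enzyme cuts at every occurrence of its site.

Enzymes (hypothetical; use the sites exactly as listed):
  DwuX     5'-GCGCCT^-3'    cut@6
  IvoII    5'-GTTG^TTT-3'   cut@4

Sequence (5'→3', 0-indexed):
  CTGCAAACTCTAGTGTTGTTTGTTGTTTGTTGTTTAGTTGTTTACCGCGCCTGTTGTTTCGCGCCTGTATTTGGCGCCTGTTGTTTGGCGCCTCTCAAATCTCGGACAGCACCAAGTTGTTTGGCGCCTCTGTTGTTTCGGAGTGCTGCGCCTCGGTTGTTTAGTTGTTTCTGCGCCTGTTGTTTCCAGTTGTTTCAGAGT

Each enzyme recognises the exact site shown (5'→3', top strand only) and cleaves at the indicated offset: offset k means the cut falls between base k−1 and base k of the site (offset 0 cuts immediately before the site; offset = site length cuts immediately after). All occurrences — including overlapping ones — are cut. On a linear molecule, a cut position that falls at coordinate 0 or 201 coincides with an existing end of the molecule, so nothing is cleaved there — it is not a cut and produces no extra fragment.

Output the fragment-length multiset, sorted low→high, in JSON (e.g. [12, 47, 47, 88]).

[4,4,4,6,6,7,7,8,8,9,10,10,10,10,11,12,13,18,18,26]

Scan for sites:
  DwuX (GCGCCT, off=6): starts [46, 60, 73, 87, 123, 147, 172] → cuts [52, 66, 79, 93, 129, 153, 178]
  IvoII (GTTGTTT, off=4): starts [14, 21, 28, 36, 52, 79, 115, 131, 155, 163, 178, 188] → cuts [18, 25, 32, 40, 56, 83, 119, 135, 159, 167, 182, 192]

Pooled cuts: [18, 25, 32, 40, 52, 56, 66, 79, 83, 93, 119, 129, 135, 153, 159, 167, 178, 182, 192]

Fragments:
  [0,18): 18 bp
  [18,25): 7 bp
  [25,32): 7 bp
  [32,40): 8 bp
  [40,52): 12 bp
  [52,56): 4 bp
  [56,66): 10 bp
  [66,79): 13 bp
  [79,83): 4 bp
  [83,93): 10 bp
  [93,119): 26 bp
  [119,129): 10 bp
  [129,135): 6 bp
  [135,153): 18 bp
  [153,159): 6 bp
  [159,167): 8 bp
  [167,178): 11 bp
  [178,182): 4 bp
  [182,192): 10 bp
  [192,201): 9 bp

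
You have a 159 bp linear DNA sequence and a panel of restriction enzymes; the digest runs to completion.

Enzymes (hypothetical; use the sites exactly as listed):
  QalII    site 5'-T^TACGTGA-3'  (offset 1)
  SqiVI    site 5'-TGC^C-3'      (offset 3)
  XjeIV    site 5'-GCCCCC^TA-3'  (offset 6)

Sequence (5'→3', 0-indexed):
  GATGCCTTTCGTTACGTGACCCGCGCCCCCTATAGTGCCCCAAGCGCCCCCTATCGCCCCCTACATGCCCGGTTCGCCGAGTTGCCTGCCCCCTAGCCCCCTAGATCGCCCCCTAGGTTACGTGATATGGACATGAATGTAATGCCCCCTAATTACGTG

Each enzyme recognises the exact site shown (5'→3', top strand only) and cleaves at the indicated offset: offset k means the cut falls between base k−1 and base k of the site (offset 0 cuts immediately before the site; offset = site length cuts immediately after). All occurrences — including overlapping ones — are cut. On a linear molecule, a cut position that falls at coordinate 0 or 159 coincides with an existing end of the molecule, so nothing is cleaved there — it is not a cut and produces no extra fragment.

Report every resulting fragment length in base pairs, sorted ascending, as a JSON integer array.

Scan for sites:
  QalII TTACGTGA/1: at [11, 117] ⇒ [12, 118]
  SqiVI TGCC/3: at [2, 35, 65, 82, 86, 142] ⇒ [5, 38, 68, 85, 89, 145]
  XjeIV GCCCCCTA/6: at [24, 45, 55, 87, 95, 107, 143] ⇒ [30, 51, 61, 93, 101, 113, 149]

Pooled cuts: [5, 12, 30, 38, 51, 61, 68, 85, 89, 93, 101, 113, 118, 145, 149]

Fragment lengths:
  [0,5): 5 bp
  [5,12): 7 bp
  [12,30): 18 bp
  [30,38): 8 bp
  [38,51): 13 bp
  [51,61): 10 bp
  [61,68): 7 bp
  [68,85): 17 bp
  [85,89): 4 bp
  [89,93): 4 bp
  [93,101): 8 bp
  [101,113): 12 bp
  [113,118): 5 bp
  [118,145): 27 bp
  [145,149): 4 bp
  [149,159): 10 bp

[4,4,4,5,5,7,7,8,8,10,10,12,13,17,18,27]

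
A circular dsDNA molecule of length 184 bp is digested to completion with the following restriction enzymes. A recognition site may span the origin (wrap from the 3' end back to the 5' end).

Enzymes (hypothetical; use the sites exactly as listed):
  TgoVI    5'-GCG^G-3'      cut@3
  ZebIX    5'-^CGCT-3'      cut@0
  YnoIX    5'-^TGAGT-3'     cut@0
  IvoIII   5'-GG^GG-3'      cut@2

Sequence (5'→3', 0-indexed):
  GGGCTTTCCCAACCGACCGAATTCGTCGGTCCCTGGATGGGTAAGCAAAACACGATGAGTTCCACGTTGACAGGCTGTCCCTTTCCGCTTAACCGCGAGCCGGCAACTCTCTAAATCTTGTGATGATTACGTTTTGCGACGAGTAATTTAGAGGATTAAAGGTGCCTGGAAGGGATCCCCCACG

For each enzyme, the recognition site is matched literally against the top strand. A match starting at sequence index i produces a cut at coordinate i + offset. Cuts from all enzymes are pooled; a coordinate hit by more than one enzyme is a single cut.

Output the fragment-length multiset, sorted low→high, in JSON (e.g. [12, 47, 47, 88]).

[30,54,100]

Scan for sites:
  TgoVI (GCGG, off=3): no sites
  ZebIX (CGCT, off=0): starts [85] → cuts [85]
  YnoIX (TGAGT, off=0): starts [55] → cuts [55]
  IvoIII (GGGG, off=2): starts [183] → cuts [1]

Pooled cuts: [1, 55, 85]

Fragments:
  1→55: 54 bp
  55→85: 30 bp
  85→1 (wrap): 184-85+1 = 100 bp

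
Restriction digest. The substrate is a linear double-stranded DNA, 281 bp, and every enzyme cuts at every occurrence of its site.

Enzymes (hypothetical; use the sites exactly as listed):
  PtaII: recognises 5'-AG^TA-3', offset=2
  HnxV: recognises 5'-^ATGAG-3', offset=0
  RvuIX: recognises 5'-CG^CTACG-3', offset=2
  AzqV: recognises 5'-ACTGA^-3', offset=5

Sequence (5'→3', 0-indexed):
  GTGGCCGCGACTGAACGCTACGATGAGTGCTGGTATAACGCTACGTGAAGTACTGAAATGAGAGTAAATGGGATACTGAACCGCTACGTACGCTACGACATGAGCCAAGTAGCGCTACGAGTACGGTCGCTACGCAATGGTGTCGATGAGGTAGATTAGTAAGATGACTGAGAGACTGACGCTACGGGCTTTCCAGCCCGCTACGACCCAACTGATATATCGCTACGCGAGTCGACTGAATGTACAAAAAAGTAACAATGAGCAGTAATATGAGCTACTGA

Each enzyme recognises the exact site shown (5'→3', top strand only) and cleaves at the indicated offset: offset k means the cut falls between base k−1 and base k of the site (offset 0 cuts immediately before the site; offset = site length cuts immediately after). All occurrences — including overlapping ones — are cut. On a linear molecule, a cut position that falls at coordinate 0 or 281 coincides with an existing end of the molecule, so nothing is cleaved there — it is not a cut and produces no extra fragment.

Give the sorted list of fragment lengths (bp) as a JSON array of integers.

Scan for sites:
  PtaII (AGTA, off=2): starts [48, 62, 107, 119, 157, 250, 263] → cuts [50, 64, 109, 121, 159, 252, 265]
  HnxV (ATGAG, off=0): starts [22, 57, 99, 145, 257, 269] → cuts [22, 57, 99, 145, 257, 269]
  RvuIX (CGCTACG, off=2): starts [15, 38, 81, 90, 112, 127, 179, 198, 220] → cuts [17, 40, 83, 92, 114, 129, 181, 200, 222]
  AzqV (ACTGA, off=5): starts [9, 51, 74, 166, 174, 210, 234, 276] → cuts [14, 56, 79, 171, 179, 215, 239] (position 281 is a terminus of the linear molecule — no cut)

All cut coordinates (distinct, sorted): [14, 17, 22, 40, 50, 56, 57, 64, 79, 83, 92, 99, 109, 114, 121, 129, 145, 159, 171, 179, 181, 200, 215, 222, 239, 252, 257, 265, 269]

Fragment lengths:
  [0,14): 14 bp
  [14,17): 3 bp
  [17,22): 5 bp
  [22,40): 18 bp
  [40,50): 10 bp
  [50,56): 6 bp
  [56,57): 1 bp
  [57,64): 7 bp
  [64,79): 15 bp
  [79,83): 4 bp
  [83,92): 9 bp
  [92,99): 7 bp
  [99,109): 10 bp
  [109,114): 5 bp
  [114,121): 7 bp
  [121,129): 8 bp
  [129,145): 16 bp
  [145,159): 14 bp
  [159,171): 12 bp
  [171,179): 8 bp
  [179,181): 2 bp
  [181,200): 19 bp
  [200,215): 15 bp
  [215,222): 7 bp
  [222,239): 17 bp
  [239,252): 13 bp
  [252,257): 5 bp
  [257,265): 8 bp
  [265,269): 4 bp
  [269,281): 12 bp

[1,2,3,4,4,5,5,5,6,7,7,7,7,8,8,8,9,10,10,12,12,13,14,14,15,15,16,17,18,19]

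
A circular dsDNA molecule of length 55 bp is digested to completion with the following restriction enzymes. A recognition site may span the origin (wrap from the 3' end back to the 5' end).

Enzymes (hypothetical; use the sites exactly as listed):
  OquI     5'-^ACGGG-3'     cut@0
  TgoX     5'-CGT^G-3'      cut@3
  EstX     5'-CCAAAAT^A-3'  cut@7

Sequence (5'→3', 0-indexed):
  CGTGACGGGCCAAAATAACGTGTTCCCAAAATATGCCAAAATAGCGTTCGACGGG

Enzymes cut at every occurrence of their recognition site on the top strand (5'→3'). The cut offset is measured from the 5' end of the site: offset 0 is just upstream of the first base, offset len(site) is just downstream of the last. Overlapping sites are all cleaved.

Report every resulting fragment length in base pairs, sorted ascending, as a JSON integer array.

Scan for sites:
  OquI ACGGG/0: at [4, 50] ⇒ [4, 50]
  TgoX CGTG/3: at [0, 18] ⇒ [3, 21]
  EstX CCAAAATA/7: at [9, 25, 35] ⇒ [16, 32, 42]

Pooled cuts: [3, 4, 16, 21, 32, 42, 50]

Fragments:
  3→4: 1 bp
  4→16: 12 bp
  16→21: 5 bp
  21→32: 11 bp
  32→42: 10 bp
  42→50: 8 bp
  50→3 (wrap): 55-50+3 = 8 bp

[1,5,8,8,10,11,12]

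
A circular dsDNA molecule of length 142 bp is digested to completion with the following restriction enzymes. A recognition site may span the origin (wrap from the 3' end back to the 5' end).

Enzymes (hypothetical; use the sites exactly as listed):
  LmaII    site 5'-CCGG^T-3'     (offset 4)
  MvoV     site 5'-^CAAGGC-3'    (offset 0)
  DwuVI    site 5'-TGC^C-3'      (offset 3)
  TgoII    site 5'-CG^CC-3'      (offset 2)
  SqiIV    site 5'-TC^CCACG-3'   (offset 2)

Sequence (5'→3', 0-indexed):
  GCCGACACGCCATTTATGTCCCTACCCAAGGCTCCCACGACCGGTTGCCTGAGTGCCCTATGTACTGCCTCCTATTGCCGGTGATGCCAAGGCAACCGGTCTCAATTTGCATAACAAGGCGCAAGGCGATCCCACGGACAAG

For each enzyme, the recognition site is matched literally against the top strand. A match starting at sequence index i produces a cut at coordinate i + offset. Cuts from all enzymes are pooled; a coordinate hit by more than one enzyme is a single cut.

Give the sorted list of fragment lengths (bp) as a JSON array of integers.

[3,4,6,7,7,8,8,10,10,10,12,12,13,15,17]

Scan for sites:
  LmaII (CCGGT, off=4): starts [40, 77, 95] → cuts [44, 81, 99]
  MvoV (CAAGGC, off=0): starts [26, 87, 114, 121, 138] → cuts [26, 87, 114, 121, 138]
  DwuVI (TGCC, off=3): starts [45, 53, 65, 75, 84] → cuts [48, 56, 68, 78, 87]
  TgoII (CGCC, off=2): starts [7] → cuts [9]
  SqiIV (TCCCACG, off=2): starts [32, 129] → cuts [34, 131]

All cut coordinates (distinct, sorted): [9, 26, 34, 44, 48, 56, 68, 78, 81, 87, 99, 114, 121, 131, 138]

Fragments:
  9→26: 17 bp
  26→34: 8 bp
  34→44: 10 bp
  44→48: 4 bp
  48→56: 8 bp
  56→68: 12 bp
  68→78: 10 bp
  78→81: 3 bp
  81→87: 6 bp
  87→99: 12 bp
  99→114: 15 bp
  114→121: 7 bp
  121→131: 10 bp
  131→138: 7 bp
  138→9 (wrap): 142-138+9 = 13 bp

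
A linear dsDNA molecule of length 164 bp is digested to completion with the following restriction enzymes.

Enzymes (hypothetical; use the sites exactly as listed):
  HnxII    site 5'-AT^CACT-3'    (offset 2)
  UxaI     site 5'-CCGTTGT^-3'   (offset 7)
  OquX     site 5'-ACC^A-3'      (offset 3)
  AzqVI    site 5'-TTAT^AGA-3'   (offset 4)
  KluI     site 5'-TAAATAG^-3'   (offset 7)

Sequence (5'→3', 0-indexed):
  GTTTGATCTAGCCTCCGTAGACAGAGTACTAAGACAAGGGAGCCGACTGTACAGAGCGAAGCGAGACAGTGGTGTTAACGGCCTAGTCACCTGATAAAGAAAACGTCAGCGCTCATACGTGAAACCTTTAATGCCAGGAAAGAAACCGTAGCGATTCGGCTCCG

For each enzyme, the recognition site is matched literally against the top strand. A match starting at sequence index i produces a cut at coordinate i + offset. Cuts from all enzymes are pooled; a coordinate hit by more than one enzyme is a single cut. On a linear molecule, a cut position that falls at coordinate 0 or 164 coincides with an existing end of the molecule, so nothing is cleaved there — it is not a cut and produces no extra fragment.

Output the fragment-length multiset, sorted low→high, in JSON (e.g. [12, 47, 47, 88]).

[164]

Per-enzyme occurrences:
  HnxII (ATCACT, off=2): no sites
  UxaI (CCGTTGT, off=7): no sites
  OquX (ACCA, off=3): no sites
  AzqVI (TTATAGA, off=4): no sites
  KluI (TAAATAG, off=7): no sites

Pooled cuts: ∅

Fragment lengths:
  no cuts → one linear fragment of 164 bp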